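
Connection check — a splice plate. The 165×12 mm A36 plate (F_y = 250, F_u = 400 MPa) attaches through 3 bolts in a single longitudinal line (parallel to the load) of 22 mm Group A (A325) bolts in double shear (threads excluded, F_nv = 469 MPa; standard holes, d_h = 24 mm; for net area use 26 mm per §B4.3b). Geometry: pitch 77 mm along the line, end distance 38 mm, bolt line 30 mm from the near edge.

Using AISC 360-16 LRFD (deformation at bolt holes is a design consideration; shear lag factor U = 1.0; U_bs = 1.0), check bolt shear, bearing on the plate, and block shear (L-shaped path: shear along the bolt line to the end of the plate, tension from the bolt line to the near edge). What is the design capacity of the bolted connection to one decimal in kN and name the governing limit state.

320.4 kN (block shear governs)

Bolt shear: A_b = π(22)²/4 = 380.13 mm². φR_n = 0.75 × 469 × 380.13 × 3 × 2 = 802.3 kN.
Bearing (12 mm plate, F_u = 400 MPa): end bolts L_c = 38 − 24/2 = 26, R_n = min(1.2×26×12×400, 2.4×22×12×400) = 149.76 kN/bolt; interior L_c = 77 − 24 = 53, R_n = 253.44 kN/bolt. φR_n = 0.75 × (1×149.76 + 2×253.44) = 492.5 kN.
Block shear: shear path 1×[38+2×77] = 1×192 mm, A_gv = 2304, A_nv = 1×(192 − 2.5×26)×12 = 1524 mm²; tension to near edge: (30 − 0.5×26)×12 = 204 mm². R_n = min(0.6×400×1524, 0.6×250×2304) + 1.0×400×204 = min(365.76, 345.6) + 81.6 = 427.2 kN. φR_n = 0.75 × 427.2 = 320.4 kN.
Governing: min(802.3, 492.5, 320.4) = 320.4 kN → block shear.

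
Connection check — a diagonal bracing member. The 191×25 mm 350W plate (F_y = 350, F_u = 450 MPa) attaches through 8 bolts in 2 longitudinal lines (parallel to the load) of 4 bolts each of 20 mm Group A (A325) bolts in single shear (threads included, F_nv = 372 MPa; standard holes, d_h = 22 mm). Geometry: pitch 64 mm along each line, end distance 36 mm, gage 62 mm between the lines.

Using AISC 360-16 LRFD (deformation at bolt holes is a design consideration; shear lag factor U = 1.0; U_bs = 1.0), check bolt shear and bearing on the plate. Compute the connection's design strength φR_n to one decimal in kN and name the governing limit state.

701.2 kN (bolt shear governs)

Bolt shear: A_b = π(20)²/4 = 314.16 mm². φR_n = 0.75 × 372 × 314.16 × 8 × 1 = 701.2 kN.
Bearing (25 mm plate, F_u = 450 MPa): end bolts L_c = 36 − 22/2 = 25, R_n = min(1.2×25×25×450, 2.4×20×25×450) = 337.5 kN/bolt; interior L_c = 64 − 22 = 42, R_n = 540 kN/bolt. φR_n = 0.75 × (2×337.5 + 6×540) = 2936.3 kN.
Governing: min(701.2, 2936.3) = 701.2 kN → bolt shear.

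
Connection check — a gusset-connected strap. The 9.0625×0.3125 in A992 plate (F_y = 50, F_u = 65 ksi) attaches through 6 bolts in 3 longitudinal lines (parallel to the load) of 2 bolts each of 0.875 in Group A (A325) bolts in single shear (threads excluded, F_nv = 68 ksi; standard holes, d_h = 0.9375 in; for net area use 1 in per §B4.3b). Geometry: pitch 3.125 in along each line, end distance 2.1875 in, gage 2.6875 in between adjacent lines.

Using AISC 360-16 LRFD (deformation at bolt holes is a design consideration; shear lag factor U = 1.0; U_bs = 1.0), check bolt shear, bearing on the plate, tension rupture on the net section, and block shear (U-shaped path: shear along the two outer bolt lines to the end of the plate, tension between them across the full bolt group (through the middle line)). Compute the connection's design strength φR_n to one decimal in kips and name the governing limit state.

92.4 kips (net-section rupture governs)

Bolt shear: A_b = π(0.875)²/4 = 0.60132 in². φR_n = 0.75 × 68 × 0.60132 × 6 × 1 = 184.0 kips.
Bearing (0.3125 in plate, F_u = 65 ksi): end bolts L_c = 2.1875 − 0.9375/2 = 1.71875, R_n = min(1.2×1.71875×0.3125×65, 2.4×0.875×0.3125×65) = 41.895 kips/bolt; interior L_c = 3.125 − 0.9375 = 2.1875, R_n = 42.656 kips/bolt. φR_n = 0.75 × (3×41.895 + 3×42.656) = 190.2 kips.
Tension rupture (net): A_n = (9.0625 − 3×1)×0.3125 = 1.8945 in² (U = 1.0, A_e = A_n). φR_n = 0.75 × 65 × 1.8945 = 92.4 kips.
Block shear: shear path 2×[2.1875+1×3.125] = 2×5.3125 in, A_gv = 3.3203, A_nv = 2×(5.3125 − 1.5×1)×0.3125 = 2.3828 in²; tension across gage: (5.375 − 2×1)×0.3125 = 1.0547 in². R_n = min(0.6×65×2.3828, 0.6×50×3.3203) + 1.0×65×1.0547 = min(92.929, 99.609) + 68.556 = 161.49 kips. φR_n = 0.75 × 161.49 = 121.1 kips.
Governing: min(184.0, 190.2, 92.4, 121.1) = 92.4 kips → net-section rupture.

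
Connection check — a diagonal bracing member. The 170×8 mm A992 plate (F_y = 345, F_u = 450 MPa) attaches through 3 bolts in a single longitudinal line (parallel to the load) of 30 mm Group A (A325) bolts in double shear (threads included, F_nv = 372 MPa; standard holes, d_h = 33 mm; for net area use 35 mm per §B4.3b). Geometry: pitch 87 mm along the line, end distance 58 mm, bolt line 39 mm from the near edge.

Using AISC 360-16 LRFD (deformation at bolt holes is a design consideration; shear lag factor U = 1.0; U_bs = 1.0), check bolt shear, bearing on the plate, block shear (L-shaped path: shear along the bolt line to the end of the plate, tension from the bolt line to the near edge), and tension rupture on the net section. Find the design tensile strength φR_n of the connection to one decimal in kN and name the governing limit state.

Bolt shear: A_b = π(30)²/4 = 706.86 mm². φR_n = 0.75 × 372 × 706.86 × 3 × 2 = 1183.3 kN.
Bearing (8 mm plate, F_u = 450 MPa): end bolts L_c = 58 − 33/2 = 41.5, R_n = min(1.2×41.5×8×450, 2.4×30×8×450) = 179.28 kN/bolt; interior L_c = 87 − 33 = 54, R_n = 233.28 kN/bolt. φR_n = 0.75 × (1×179.28 + 2×233.28) = 484.4 kN.
Block shear: shear path 1×[58+2×87] = 1×232 mm, A_gv = 1856, A_nv = 1×(232 − 2.5×35)×8 = 1156 mm²; tension to near edge: (39 − 0.5×35)×8 = 172 mm². R_n = min(0.6×450×1156, 0.6×345×1856) + 1.0×450×172 = min(312.12, 384.19) + 77.4 = 389.52 kN. φR_n = 0.75 × 389.52 = 292.1 kN.
Tension rupture (net): A_n = (170 − 1×35)×8 = 1080 mm² (U = 1.0, A_e = A_n). φR_n = 0.75 × 450 × 1080 = 364.5 kN.
Governing: min(1183.3, 484.4, 292.1, 364.5) = 292.1 kN → block shear.

292.1 kN (block shear governs)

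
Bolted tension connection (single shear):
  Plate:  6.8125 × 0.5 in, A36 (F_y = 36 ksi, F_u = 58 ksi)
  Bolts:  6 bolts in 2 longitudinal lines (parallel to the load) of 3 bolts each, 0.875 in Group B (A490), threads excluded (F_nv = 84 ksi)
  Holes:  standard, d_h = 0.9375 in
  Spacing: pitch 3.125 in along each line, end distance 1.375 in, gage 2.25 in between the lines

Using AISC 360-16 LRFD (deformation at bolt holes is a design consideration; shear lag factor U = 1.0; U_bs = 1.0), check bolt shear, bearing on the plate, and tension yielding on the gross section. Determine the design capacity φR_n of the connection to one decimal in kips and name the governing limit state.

Bolt shear: A_b = π(0.875)²/4 = 0.60132 in². φR_n = 0.75 × 84 × 0.60132 × 6 × 1 = 227.3 kips.
Bearing (0.5 in plate, F_u = 58 ksi): end bolts L_c = 1.375 − 0.9375/2 = 0.90625, R_n = min(1.2×0.90625×0.5×58, 2.4×0.875×0.5×58) = 31.538 kips/bolt; interior L_c = 3.125 − 0.9375 = 2.1875, R_n = 60.9 kips/bolt. φR_n = 0.75 × (2×31.538 + 4×60.9) = 230.0 kips.
Tension yield (gross): A_g = 6.8125×0.5 = 3.4063 in². φR_n = 0.90 × 36 × 3.4063 = 110.4 kips.
Governing: min(227.3, 230.0, 110.4) = 110.4 kips → gross-section yield.

110.4 kips (gross-section yield governs)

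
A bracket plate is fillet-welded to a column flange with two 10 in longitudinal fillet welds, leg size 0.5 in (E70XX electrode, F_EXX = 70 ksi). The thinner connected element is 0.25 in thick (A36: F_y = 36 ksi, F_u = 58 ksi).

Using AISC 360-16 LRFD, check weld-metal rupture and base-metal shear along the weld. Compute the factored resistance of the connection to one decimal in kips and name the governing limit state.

108.0 kips (base-metal shear governs)

Weld metal: throat = 0.707×0.5 = 0.3535 in, L = 2×10 = 20 in. φR_n = 0.75 × 0.6 × 70 × 0.3535 × 20 = 222.7 kips.
Base metal shear (0.25 in plate): yield φR_n = 1.0×0.6×36×0.25×20 = 108.0 kips; rupture φR_n = 0.75×0.6×58×0.25×20 = 130.5 kips; take 108.0 kips (yield).
Governing: min(222.7, 108.0) = 108.0 kips → base-metal shear.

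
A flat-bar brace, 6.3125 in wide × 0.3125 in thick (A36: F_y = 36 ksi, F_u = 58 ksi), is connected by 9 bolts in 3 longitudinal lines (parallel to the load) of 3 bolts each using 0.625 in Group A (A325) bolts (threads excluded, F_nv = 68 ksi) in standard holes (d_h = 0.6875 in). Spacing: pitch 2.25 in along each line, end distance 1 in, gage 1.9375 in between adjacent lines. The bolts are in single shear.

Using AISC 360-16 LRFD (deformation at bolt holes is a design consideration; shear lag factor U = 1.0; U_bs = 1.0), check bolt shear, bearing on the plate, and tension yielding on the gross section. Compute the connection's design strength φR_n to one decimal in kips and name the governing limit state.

63.9 kips (gross-section yield governs)

Bolt shear: A_b = π(0.625)²/4 = 0.3068 in². φR_n = 0.75 × 68 × 0.3068 × 9 × 1 = 140.8 kips.
Bearing (0.3125 in plate, F_u = 58 ksi): end bolts L_c = 1 − 0.6875/2 = 0.65625, R_n = min(1.2×0.65625×0.3125×58, 2.4×0.625×0.3125×58) = 14.273 kips/bolt; interior L_c = 2.25 − 0.6875 = 1.5625, R_n = 27.188 kips/bolt. φR_n = 0.75 × (3×14.273 + 6×27.188) = 154.5 kips.
Tension yield (gross): A_g = 6.3125×0.3125 = 1.9727 in². φR_n = 0.90 × 36 × 1.9727 = 63.9 kips.
Governing: min(140.8, 154.5, 63.9) = 63.9 kips → gross-section yield.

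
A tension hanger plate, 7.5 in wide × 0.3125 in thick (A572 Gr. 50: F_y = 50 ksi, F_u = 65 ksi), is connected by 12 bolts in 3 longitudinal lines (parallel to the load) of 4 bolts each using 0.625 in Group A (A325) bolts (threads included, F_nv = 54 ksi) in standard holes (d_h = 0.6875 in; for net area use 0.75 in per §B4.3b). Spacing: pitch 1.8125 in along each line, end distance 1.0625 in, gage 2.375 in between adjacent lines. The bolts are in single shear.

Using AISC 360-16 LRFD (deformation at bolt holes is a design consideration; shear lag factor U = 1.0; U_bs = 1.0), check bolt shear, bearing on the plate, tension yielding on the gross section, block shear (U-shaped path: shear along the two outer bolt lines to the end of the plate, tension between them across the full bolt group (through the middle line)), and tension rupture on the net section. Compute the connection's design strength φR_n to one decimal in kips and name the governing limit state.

Bolt shear: A_b = π(0.625)²/4 = 0.3068 in². φR_n = 0.75 × 54 × 0.3068 × 12 × 1 = 149.1 kips.
Bearing (0.3125 in plate, F_u = 65 ksi): end bolts L_c = 1.0625 − 0.6875/2 = 0.71875, R_n = min(1.2×0.71875×0.3125×65, 2.4×0.625×0.3125×65) = 17.52 kips/bolt; interior L_c = 1.8125 − 0.6875 = 1.125, R_n = 27.422 kips/bolt. φR_n = 0.75 × (3×17.52 + 9×27.422) = 224.5 kips.
Tension yield (gross): A_g = 7.5×0.3125 = 2.3438 in². φR_n = 0.90 × 50 × 2.3438 = 105.5 kips.
Block shear: shear path 2×[1.0625+3×1.8125] = 2×6.5 in, A_gv = 4.0625, A_nv = 2×(6.5 − 3.5×0.75)×0.3125 = 2.4219 in²; tension across gage: (4.75 − 2×0.75)×0.3125 = 1.0156 in². R_n = min(0.6×65×2.4219, 0.6×50×4.0625) + 1.0×65×1.0156 = min(94.454, 121.88) + 66.014 = 160.47 kips. φR_n = 0.75 × 160.47 = 120.4 kips.
Tension rupture (net): A_n = (7.5 − 3×0.75)×0.3125 = 1.6406 in² (U = 1.0, A_e = A_n). φR_n = 0.75 × 65 × 1.6406 = 80.0 kips.
Governing: min(149.1, 224.5, 105.5, 120.4, 80.0) = 80.0 kips → net-section rupture.

80.0 kips (net-section rupture governs)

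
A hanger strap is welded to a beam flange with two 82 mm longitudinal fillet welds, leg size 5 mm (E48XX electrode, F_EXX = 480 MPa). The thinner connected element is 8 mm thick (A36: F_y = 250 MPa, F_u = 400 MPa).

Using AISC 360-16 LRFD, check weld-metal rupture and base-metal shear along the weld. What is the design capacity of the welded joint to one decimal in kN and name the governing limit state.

Weld metal: throat = 0.707×5 = 3.535 mm, L = 2×82 = 164 mm. φR_n = 0.75 × 0.6 × 480 × 3.535 × 164 = 125.2 kN.
Base metal shear (8 mm plate): yield φR_n = 1.0×0.6×250×8×164 = 196.8 kN; rupture φR_n = 0.75×0.6×400×8×164 = 236.2 kN; take 196.8 kN (yield).
Governing: min(125.2, 196.8) = 125.2 kN → weld metal.

125.2 kN (weld metal governs)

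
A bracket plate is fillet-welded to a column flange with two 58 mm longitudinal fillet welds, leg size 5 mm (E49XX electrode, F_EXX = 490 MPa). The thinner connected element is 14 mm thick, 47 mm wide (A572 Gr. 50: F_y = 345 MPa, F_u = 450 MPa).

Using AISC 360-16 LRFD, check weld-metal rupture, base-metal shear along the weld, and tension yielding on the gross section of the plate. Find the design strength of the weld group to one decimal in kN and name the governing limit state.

90.4 kN (weld metal governs)

Weld metal: throat = 0.707×5 = 3.535 mm, L = 2×58 = 116 mm. φR_n = 0.75 × 0.6 × 490 × 3.535 × 116 = 90.4 kN.
Base metal shear (14 mm plate): yield φR_n = 1.0×0.6×345×14×116 = 336.2 kN; rupture φR_n = 0.75×0.6×450×14×116 = 328.9 kN; take 328.9 kN (rupture).
Tension yield (gross): A_g = 47×14 = 658 mm². φR_n = 0.90 × 345 × 658 = 204.3 kN.
Governing: min(90.4, 328.9, 204.3) = 90.4 kN → weld metal.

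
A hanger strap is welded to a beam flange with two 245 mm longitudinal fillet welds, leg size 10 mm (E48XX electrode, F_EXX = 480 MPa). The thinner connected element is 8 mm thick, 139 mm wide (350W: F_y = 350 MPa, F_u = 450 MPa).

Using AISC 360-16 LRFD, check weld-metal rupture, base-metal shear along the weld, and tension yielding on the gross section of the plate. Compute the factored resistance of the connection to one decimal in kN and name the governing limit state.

350.3 kN (gross-section yield governs)

Weld metal: throat = 0.707×10 = 7.07 mm, L = 2×245 = 490 mm. φR_n = 0.75 × 0.6 × 480 × 7.07 × 490 = 748.3 kN.
Base metal shear (8 mm plate): yield φR_n = 1.0×0.6×350×8×490 = 823.2 kN; rupture φR_n = 0.75×0.6×450×8×490 = 793.8 kN; take 793.8 kN (rupture).
Tension yield (gross): A_g = 139×8 = 1112 mm². φR_n = 0.90 × 350 × 1112 = 350.3 kN.
Governing: min(748.3, 793.8, 350.3) = 350.3 kN → gross-section yield.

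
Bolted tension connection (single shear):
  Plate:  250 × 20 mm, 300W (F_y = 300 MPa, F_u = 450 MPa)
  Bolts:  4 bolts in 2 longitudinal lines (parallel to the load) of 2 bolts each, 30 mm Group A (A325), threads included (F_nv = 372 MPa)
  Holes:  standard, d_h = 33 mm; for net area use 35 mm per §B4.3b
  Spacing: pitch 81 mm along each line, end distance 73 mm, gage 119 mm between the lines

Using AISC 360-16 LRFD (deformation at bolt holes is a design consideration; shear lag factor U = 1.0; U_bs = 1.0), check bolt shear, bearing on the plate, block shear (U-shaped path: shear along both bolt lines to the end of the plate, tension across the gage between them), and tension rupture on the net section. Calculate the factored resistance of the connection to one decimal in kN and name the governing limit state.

788.9 kN (bolt shear governs)

Bolt shear: A_b = π(30)²/4 = 706.86 mm². φR_n = 0.75 × 372 × 706.86 × 4 × 1 = 788.9 kN.
Bearing (20 mm plate, F_u = 450 MPa): end bolts L_c = 73 − 33/2 = 56.5, R_n = min(1.2×56.5×20×450, 2.4×30×20×450) = 610.2 kN/bolt; interior L_c = 81 − 33 = 48, R_n = 518.4 kN/bolt. φR_n = 0.75 × (2×610.2 + 2×518.4) = 1692.9 kN.
Block shear: shear path 2×[73+1×81] = 2×154 mm, A_gv = 6160, A_nv = 2×(154 − 1.5×35)×20 = 4060 mm²; tension across gage: (119 − 1×35)×20 = 1680 mm². R_n = min(0.6×450×4060, 0.6×300×6160) + 1.0×450×1680 = min(1096.2, 1108.8) + 756 = 1852.2 kN. φR_n = 0.75 × 1852.2 = 1389.2 kN.
Tension rupture (net): A_n = (250 − 2×35)×20 = 3600 mm² (U = 1.0, A_e = A_n). φR_n = 0.75 × 450 × 3600 = 1215.0 kN.
Governing: min(788.9, 1692.9, 1389.2, 1215.0) = 788.9 kN → bolt shear.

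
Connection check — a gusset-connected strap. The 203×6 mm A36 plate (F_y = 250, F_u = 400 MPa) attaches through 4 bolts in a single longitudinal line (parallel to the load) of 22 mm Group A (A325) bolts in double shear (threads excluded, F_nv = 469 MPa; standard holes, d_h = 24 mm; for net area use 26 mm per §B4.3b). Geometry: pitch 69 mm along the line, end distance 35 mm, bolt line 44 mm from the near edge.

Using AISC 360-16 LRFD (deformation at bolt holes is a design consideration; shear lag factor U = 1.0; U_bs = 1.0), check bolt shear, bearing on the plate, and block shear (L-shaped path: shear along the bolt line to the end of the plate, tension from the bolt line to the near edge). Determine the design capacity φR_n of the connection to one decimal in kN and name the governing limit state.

218.9 kN (block shear governs)

Bolt shear: A_b = π(22)²/4 = 380.13 mm². φR_n = 0.75 × 469 × 380.13 × 4 × 2 = 1069.7 kN.
Bearing (6 mm plate, F_u = 400 MPa): end bolts L_c = 35 − 24/2 = 23, R_n = min(1.2×23×6×400, 2.4×22×6×400) = 66.24 kN/bolt; interior L_c = 69 − 24 = 45, R_n = 126.72 kN/bolt. φR_n = 0.75 × (1×66.24 + 3×126.72) = 334.8 kN.
Block shear: shear path 1×[35+3×69] = 1×242 mm, A_gv = 1452, A_nv = 1×(242 − 3.5×26)×6 = 906 mm²; tension to near edge: (44 − 0.5×26)×6 = 186 mm². R_n = min(0.6×400×906, 0.6×250×1452) + 1.0×400×186 = min(217.44, 217.8) + 74.4 = 291.84 kN. φR_n = 0.75 × 291.84 = 218.9 kN.
Governing: min(1069.7, 334.8, 218.9) = 218.9 kN → block shear.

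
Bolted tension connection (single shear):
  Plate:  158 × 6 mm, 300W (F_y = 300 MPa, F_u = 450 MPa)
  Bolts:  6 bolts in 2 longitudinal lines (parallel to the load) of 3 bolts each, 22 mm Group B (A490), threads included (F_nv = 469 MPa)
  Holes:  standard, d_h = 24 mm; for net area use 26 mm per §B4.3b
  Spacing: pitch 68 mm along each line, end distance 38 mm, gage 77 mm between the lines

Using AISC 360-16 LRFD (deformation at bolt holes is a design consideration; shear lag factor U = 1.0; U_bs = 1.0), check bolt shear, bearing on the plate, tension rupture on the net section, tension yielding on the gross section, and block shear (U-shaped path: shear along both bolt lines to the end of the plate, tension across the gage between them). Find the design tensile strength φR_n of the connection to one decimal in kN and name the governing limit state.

Bolt shear: A_b = π(22)²/4 = 380.13 mm². φR_n = 0.75 × 469 × 380.13 × 6 × 1 = 802.3 kN.
Bearing (6 mm plate, F_u = 450 MPa): end bolts L_c = 38 − 24/2 = 26, R_n = min(1.2×26×6×450, 2.4×22×6×450) = 84.24 kN/bolt; interior L_c = 68 − 24 = 44, R_n = 142.56 kN/bolt. φR_n = 0.75 × (2×84.24 + 4×142.56) = 554.0 kN.
Tension rupture (net): A_n = (158 − 2×26)×6 = 636 mm² (U = 1.0, A_e = A_n). φR_n = 0.75 × 450 × 636 = 214.7 kN.
Tension yield (gross): A_g = 158×6 = 948 mm². φR_n = 0.90 × 300 × 948 = 256.0 kN.
Block shear: shear path 2×[38+2×68] = 2×174 mm, A_gv = 2088, A_nv = 2×(174 − 2.5×26)×6 = 1308 mm²; tension across gage: (77 − 1×26)×6 = 306 mm². R_n = min(0.6×450×1308, 0.6×300×2088) + 1.0×450×306 = min(353.16, 375.84) + 137.7 = 490.86 kN. φR_n = 0.75 × 490.86 = 368.1 kN.
Governing: min(802.3, 554.0, 214.7, 256.0, 368.1) = 214.7 kN → net-section rupture.

214.7 kN (net-section rupture governs)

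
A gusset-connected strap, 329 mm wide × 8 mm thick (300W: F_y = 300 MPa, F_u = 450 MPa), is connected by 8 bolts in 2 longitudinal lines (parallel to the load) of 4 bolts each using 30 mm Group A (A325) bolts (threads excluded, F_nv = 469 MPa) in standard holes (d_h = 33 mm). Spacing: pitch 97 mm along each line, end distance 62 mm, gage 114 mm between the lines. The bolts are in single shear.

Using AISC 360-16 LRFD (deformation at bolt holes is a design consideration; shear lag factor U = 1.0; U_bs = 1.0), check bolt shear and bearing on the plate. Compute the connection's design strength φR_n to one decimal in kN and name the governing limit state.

Bolt shear: A_b = π(30)²/4 = 706.86 mm². φR_n = 0.75 × 469 × 706.86 × 8 × 1 = 1989.1 kN.
Bearing (8 mm plate, F_u = 450 MPa): end bolts L_c = 62 − 33/2 = 45.5, R_n = min(1.2×45.5×8×450, 2.4×30×8×450) = 196.56 kN/bolt; interior L_c = 97 − 33 = 64, R_n = 259.2 kN/bolt. φR_n = 0.75 × (2×196.56 + 6×259.2) = 1461.2 kN.
Governing: min(1989.1, 1461.2) = 1461.2 kN → bearing.

1461.2 kN (bearing governs)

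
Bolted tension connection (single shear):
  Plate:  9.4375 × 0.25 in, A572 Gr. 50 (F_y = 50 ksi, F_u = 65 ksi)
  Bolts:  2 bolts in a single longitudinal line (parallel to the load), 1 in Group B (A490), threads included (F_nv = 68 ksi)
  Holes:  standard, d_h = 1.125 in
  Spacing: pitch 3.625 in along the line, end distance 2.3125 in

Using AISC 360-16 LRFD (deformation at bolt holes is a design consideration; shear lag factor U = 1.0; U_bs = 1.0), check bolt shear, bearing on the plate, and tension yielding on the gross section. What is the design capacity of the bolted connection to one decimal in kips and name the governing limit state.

Bolt shear: A_b = π(1)²/4 = 0.7854 in². φR_n = 0.75 × 68 × 0.7854 × 2 × 1 = 80.1 kips.
Bearing (0.25 in plate, F_u = 65 ksi): end bolts L_c = 2.3125 − 1.125/2 = 1.75, R_n = min(1.2×1.75×0.25×65, 2.4×1×0.25×65) = 34.125 kips/bolt; interior L_c = 3.625 − 1.125 = 2.5, R_n = 39 kips/bolt. φR_n = 0.75 × (1×34.125 + 1×39) = 54.8 kips.
Tension yield (gross): A_g = 9.4375×0.25 = 2.3594 in². φR_n = 0.90 × 50 × 2.3594 = 106.2 kips.
Governing: min(80.1, 54.8, 106.2) = 54.8 kips → bearing.

54.8 kips (bearing governs)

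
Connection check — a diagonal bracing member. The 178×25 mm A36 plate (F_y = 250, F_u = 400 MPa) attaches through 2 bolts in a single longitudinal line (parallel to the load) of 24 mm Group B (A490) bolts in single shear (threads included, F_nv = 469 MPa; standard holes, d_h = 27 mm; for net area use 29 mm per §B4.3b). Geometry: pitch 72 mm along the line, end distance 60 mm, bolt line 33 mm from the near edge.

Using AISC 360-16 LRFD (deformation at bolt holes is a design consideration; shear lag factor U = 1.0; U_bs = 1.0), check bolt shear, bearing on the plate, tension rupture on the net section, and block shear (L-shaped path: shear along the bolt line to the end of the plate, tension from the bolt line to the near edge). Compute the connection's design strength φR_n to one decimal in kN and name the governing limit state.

Bolt shear: A_b = π(24)²/4 = 452.39 mm². φR_n = 0.75 × 469 × 452.39 × 2 × 1 = 318.3 kN.
Bearing (25 mm plate, F_u = 400 MPa): end bolts L_c = 60 − 27/2 = 46.5, R_n = min(1.2×46.5×25×400, 2.4×24×25×400) = 558 kN/bolt; interior L_c = 72 − 27 = 45, R_n = 540 kN/bolt. φR_n = 0.75 × (1×558 + 1×540) = 823.5 kN.
Tension rupture (net): A_n = (178 − 1×29)×25 = 3725 mm² (U = 1.0, A_e = A_n). φR_n = 0.75 × 400 × 3725 = 1117.5 kN.
Block shear: shear path 1×[60+1×72] = 1×132 mm, A_gv = 3300, A_nv = 1×(132 − 1.5×29)×25 = 2212.5 mm²; tension to near edge: (33 − 0.5×29)×25 = 462.5 mm². R_n = min(0.6×400×2212.5, 0.6×250×3300) + 1.0×400×462.5 = min(531, 495) + 185 = 680 kN. φR_n = 0.75 × 680 = 510.0 kN.
Governing: min(318.3, 823.5, 1117.5, 510.0) = 318.3 kN → bolt shear.

318.3 kN (bolt shear governs)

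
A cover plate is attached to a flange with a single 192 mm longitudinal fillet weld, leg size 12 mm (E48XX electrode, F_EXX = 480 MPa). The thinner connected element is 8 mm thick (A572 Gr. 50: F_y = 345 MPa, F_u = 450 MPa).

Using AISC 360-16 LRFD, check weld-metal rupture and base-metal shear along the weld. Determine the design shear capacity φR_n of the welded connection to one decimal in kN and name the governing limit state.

311.0 kN (base-metal shear governs)

Weld metal: throat = 0.707×12 = 8.484 mm, L = 192 mm. φR_n = 0.75 × 0.6 × 480 × 8.484 × 192 = 351.8 kN.
Base metal shear (8 mm plate): yield φR_n = 1.0×0.6×345×8×192 = 318.0 kN; rupture φR_n = 0.75×0.6×450×8×192 = 311.0 kN; take 311.0 kN (rupture).
Governing: min(351.8, 311.0) = 311.0 kN → base-metal shear.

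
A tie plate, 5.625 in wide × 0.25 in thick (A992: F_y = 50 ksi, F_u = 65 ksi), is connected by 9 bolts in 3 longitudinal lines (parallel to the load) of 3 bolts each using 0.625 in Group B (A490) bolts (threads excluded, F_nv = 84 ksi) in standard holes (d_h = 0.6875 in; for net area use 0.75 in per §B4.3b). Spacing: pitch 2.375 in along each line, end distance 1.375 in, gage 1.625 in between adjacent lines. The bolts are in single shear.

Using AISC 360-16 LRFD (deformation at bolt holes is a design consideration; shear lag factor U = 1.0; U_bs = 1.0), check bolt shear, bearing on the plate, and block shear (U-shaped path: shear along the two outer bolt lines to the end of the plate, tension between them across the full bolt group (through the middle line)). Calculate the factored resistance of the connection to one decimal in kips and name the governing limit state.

Bolt shear: A_b = π(0.625)²/4 = 0.3068 in². φR_n = 0.75 × 84 × 0.3068 × 9 × 1 = 174.0 kips.
Bearing (0.25 in plate, F_u = 65 ksi): end bolts L_c = 1.375 − 0.6875/2 = 1.03125, R_n = min(1.2×1.03125×0.25×65, 2.4×0.625×0.25×65) = 20.109 kips/bolt; interior L_c = 2.375 − 0.6875 = 1.6875, R_n = 24.375 kips/bolt. φR_n = 0.75 × (3×20.109 + 6×24.375) = 154.9 kips.
Block shear: shear path 2×[1.375+2×2.375] = 2×6.125 in, A_gv = 3.0625, A_nv = 2×(6.125 − 2.5×0.75)×0.25 = 2.125 in²; tension across gage: (3.25 − 2×0.75)×0.25 = 0.4375 in². R_n = min(0.6×65×2.125, 0.6×50×3.0625) + 1.0×65×0.4375 = min(82.875, 91.875) + 28.438 = 111.31 kips. φR_n = 0.75 × 111.31 = 83.5 kips.
Governing: min(174.0, 154.9, 83.5) = 83.5 kips → block shear.

83.5 kips (block shear governs)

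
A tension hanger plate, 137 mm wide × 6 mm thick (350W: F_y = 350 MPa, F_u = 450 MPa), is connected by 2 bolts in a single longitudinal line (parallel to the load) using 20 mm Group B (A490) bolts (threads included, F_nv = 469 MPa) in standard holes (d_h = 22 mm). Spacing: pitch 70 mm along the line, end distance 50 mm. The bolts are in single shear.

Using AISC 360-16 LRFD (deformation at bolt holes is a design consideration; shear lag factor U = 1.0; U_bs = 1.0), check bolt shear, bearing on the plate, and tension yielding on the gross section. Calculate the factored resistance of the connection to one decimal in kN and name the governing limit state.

Bolt shear: A_b = π(20)²/4 = 314.16 mm². φR_n = 0.75 × 469 × 314.16 × 2 × 1 = 221.0 kN.
Bearing (6 mm plate, F_u = 450 MPa): end bolts L_c = 50 − 22/2 = 39, R_n = min(1.2×39×6×450, 2.4×20×6×450) = 126.36 kN/bolt; interior L_c = 70 − 22 = 48, R_n = 129.6 kN/bolt. φR_n = 0.75 × (1×126.36 + 1×129.6) = 192.0 kN.
Tension yield (gross): A_g = 137×6 = 822 mm². φR_n = 0.90 × 350 × 822 = 258.9 kN.
Governing: min(221.0, 192.0, 258.9) = 192.0 kN → bearing.

192.0 kN (bearing governs)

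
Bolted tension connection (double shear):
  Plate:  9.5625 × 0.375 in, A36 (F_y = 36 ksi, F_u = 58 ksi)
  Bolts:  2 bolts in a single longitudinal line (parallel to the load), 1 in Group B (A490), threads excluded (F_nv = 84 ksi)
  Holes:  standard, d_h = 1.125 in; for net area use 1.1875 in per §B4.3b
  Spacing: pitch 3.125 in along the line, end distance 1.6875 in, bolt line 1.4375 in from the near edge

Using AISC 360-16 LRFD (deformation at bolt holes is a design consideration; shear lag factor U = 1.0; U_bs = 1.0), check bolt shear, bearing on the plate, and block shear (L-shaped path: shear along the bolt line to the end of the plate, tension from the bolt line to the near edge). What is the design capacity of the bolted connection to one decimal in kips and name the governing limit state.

Bolt shear: A_b = π(1)²/4 = 0.7854 in². φR_n = 0.75 × 84 × 0.7854 × 2 × 2 = 197.9 kips.
Bearing (0.375 in plate, F_u = 58 ksi): end bolts L_c = 1.6875 − 1.125/2 = 1.125, R_n = min(1.2×1.125×0.375×58, 2.4×1×0.375×58) = 29.363 kips/bolt; interior L_c = 3.125 − 1.125 = 2, R_n = 52.2 kips/bolt. φR_n = 0.75 × (1×29.363 + 1×52.2) = 61.2 kips.
Block shear: shear path 1×[1.6875+1×3.125] = 1×4.8125 in, A_gv = 1.8047, A_nv = 1×(4.8125 − 1.5×1.1875)×0.375 = 1.1367 in²; tension to near edge: (1.4375 − 0.5×1.1875)×0.375 = 0.31641 in². R_n = min(0.6×58×1.1367, 0.6×36×1.8047) + 1.0×58×0.31641 = min(39.557, 38.982) + 18.352 = 57.334 kips. φR_n = 0.75 × 57.334 = 43.0 kips.
Governing: min(197.9, 61.2, 43.0) = 43.0 kips → block shear.

43.0 kips (block shear governs)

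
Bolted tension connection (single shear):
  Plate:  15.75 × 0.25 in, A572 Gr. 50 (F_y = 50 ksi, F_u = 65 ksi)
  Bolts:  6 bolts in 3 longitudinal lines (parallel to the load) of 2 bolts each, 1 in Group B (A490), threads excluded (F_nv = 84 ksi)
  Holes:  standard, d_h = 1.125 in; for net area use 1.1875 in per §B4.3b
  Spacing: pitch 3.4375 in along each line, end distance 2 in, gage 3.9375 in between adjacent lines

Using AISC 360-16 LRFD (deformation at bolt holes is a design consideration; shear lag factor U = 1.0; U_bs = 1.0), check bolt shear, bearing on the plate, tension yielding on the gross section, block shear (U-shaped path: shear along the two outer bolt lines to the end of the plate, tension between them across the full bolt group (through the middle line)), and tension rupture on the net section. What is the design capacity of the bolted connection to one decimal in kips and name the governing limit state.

Bolt shear: A_b = π(1)²/4 = 0.7854 in². φR_n = 0.75 × 84 × 0.7854 × 6 × 1 = 296.9 kips.
Bearing (0.25 in plate, F_u = 65 ksi): end bolts L_c = 2 − 1.125/2 = 1.4375, R_n = min(1.2×1.4375×0.25×65, 2.4×1×0.25×65) = 28.031 kips/bolt; interior L_c = 3.4375 − 1.125 = 2.3125, R_n = 39 kips/bolt. φR_n = 0.75 × (3×28.031 + 3×39) = 150.8 kips.
Tension yield (gross): A_g = 15.75×0.25 = 3.9375 in². φR_n = 0.90 × 50 × 3.9375 = 177.2 kips.
Block shear: shear path 2×[2+1×3.4375] = 2×5.4375 in, A_gv = 2.7188, A_nv = 2×(5.4375 − 1.5×1.1875)×0.25 = 1.8281 in²; tension across gage: (7.875 − 2×1.1875)×0.25 = 1.375 in². R_n = min(0.6×65×1.8281, 0.6×50×2.7188) + 1.0×65×1.375 = min(71.296, 81.564) + 89.375 = 160.67 kips. φR_n = 0.75 × 160.67 = 120.5 kips.
Tension rupture (net): A_n = (15.75 − 3×1.1875)×0.25 = 3.0469 in² (U = 1.0, A_e = A_n). φR_n = 0.75 × 65 × 3.0469 = 148.5 kips.
Governing: min(296.9, 150.8, 177.2, 120.5, 148.5) = 120.5 kips → block shear.

120.5 kips (block shear governs)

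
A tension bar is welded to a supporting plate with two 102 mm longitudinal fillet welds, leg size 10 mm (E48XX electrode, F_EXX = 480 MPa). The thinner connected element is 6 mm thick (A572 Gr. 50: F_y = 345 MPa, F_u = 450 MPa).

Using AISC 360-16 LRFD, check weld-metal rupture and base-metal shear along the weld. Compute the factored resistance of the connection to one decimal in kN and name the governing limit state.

247.9 kN (base-metal shear governs)

Weld metal: throat = 0.707×10 = 7.07 mm, L = 2×102 = 204 mm. φR_n = 0.75 × 0.6 × 480 × 7.07 × 204 = 311.5 kN.
Base metal shear (6 mm plate): yield φR_n = 1.0×0.6×345×6×204 = 253.4 kN; rupture φR_n = 0.75×0.6×450×6×204 = 247.9 kN; take 247.9 kN (rupture).
Governing: min(311.5, 247.9) = 247.9 kN → base-metal shear.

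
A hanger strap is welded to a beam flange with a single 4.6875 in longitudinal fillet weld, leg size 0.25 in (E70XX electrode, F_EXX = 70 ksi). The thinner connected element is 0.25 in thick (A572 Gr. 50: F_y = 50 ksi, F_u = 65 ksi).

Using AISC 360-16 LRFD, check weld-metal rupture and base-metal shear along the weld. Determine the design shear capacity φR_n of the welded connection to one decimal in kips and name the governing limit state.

Weld metal: throat = 0.707×0.25 = 0.17675 in, L = 4.6875 in. φR_n = 0.75 × 0.6 × 70 × 0.17675 × 4.6875 = 26.1 kips.
Base metal shear (0.25 in plate): yield φR_n = 1.0×0.6×50×0.25×4.6875 = 35.2 kips; rupture φR_n = 0.75×0.6×65×0.25×4.6875 = 34.3 kips; take 34.3 kips (rupture).
Governing: min(26.1, 34.3) = 26.1 kips → weld metal.

26.1 kips (weld metal governs)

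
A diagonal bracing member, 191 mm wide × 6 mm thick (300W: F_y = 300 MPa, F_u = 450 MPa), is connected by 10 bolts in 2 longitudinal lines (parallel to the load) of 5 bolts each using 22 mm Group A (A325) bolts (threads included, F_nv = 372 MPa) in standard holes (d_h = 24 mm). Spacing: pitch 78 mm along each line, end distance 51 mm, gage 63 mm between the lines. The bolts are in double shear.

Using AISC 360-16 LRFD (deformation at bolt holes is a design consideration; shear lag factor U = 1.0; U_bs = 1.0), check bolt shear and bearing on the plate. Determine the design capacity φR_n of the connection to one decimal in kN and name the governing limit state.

1044.9 kN (bearing governs)

Bolt shear: A_b = π(22)²/4 = 380.13 mm². φR_n = 0.75 × 372 × 380.13 × 10 × 2 = 2121.1 kN.
Bearing (6 mm plate, F_u = 450 MPa): end bolts L_c = 51 − 24/2 = 39, R_n = min(1.2×39×6×450, 2.4×22×6×450) = 126.36 kN/bolt; interior L_c = 78 − 24 = 54, R_n = 142.56 kN/bolt. φR_n = 0.75 × (2×126.36 + 8×142.56) = 1044.9 kN.
Governing: min(2121.1, 1044.9) = 1044.9 kN → bearing.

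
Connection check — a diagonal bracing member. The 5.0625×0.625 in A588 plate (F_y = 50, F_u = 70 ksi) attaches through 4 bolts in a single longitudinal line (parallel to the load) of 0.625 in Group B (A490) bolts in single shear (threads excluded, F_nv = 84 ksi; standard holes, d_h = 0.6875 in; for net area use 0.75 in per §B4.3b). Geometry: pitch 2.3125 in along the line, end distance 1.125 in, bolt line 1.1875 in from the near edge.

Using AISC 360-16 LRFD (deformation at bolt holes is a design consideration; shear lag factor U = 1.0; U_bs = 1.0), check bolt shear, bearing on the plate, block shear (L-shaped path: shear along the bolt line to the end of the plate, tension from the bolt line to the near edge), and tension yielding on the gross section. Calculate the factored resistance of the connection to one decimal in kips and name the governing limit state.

77.3 kips (bolt shear governs)

Bolt shear: A_b = π(0.625)²/4 = 0.3068 in². φR_n = 0.75 × 84 × 0.3068 × 4 × 1 = 77.3 kips.
Bearing (0.625 in plate, F_u = 70 ksi): end bolts L_c = 1.125 − 0.6875/2 = 0.78125, R_n = min(1.2×0.78125×0.625×70, 2.4×0.625×0.625×70) = 41.016 kips/bolt; interior L_c = 2.3125 − 0.6875 = 1.625, R_n = 65.625 kips/bolt. φR_n = 0.75 × (1×41.016 + 3×65.625) = 178.4 kips.
Block shear: shear path 1×[1.125+3×2.3125] = 1×8.0625 in, A_gv = 5.0391, A_nv = 1×(8.0625 − 3.5×0.75)×0.625 = 3.3984 in²; tension to near edge: (1.1875 − 0.5×0.75)×0.625 = 0.50781 in². R_n = min(0.6×70×3.3984, 0.6×50×5.0391) + 1.0×70×0.50781 = min(142.73, 151.17) + 35.547 = 178.28 kips. φR_n = 0.75 × 178.28 = 133.7 kips.
Tension yield (gross): A_g = 5.0625×0.625 = 3.1641 in². φR_n = 0.90 × 50 × 3.1641 = 142.4 kips.
Governing: min(77.3, 178.4, 133.7, 142.4) = 77.3 kips → bolt shear.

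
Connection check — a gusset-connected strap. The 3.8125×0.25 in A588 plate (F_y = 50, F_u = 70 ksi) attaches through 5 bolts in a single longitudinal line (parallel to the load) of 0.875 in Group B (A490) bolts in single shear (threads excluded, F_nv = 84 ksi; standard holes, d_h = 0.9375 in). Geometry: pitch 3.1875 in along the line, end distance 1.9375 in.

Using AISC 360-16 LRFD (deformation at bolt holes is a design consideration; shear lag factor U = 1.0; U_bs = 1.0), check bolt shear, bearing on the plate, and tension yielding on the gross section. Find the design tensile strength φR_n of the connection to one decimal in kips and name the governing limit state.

42.9 kips (gross-section yield governs)

Bolt shear: A_b = π(0.875)²/4 = 0.60132 in². φR_n = 0.75 × 84 × 0.60132 × 5 × 1 = 189.4 kips.
Bearing (0.25 in plate, F_u = 70 ksi): end bolts L_c = 1.9375 − 0.9375/2 = 1.46875, R_n = min(1.2×1.46875×0.25×70, 2.4×0.875×0.25×70) = 30.844 kips/bolt; interior L_c = 3.1875 − 0.9375 = 2.25, R_n = 36.75 kips/bolt. φR_n = 0.75 × (1×30.844 + 4×36.75) = 133.4 kips.
Tension yield (gross): A_g = 3.8125×0.25 = 0.95313 in². φR_n = 0.90 × 50 × 0.95313 = 42.9 kips.
Governing: min(189.4, 133.4, 42.9) = 42.9 kips → gross-section yield.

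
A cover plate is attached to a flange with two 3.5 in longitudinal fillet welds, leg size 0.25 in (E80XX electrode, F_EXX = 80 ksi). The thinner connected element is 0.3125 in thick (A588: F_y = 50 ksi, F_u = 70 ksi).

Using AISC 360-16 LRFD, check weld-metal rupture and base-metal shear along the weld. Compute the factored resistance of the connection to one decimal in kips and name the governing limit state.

44.5 kips (weld metal governs)

Weld metal: throat = 0.707×0.25 = 0.17675 in, L = 2×3.5 = 7 in. φR_n = 0.75 × 0.6 × 80 × 0.17675 × 7 = 44.5 kips.
Base metal shear (0.3125 in plate): yield φR_n = 1.0×0.6×50×0.3125×7 = 65.6 kips; rupture φR_n = 0.75×0.6×70×0.3125×7 = 68.9 kips; take 65.6 kips (yield).
Governing: min(44.5, 65.6) = 44.5 kips → weld metal.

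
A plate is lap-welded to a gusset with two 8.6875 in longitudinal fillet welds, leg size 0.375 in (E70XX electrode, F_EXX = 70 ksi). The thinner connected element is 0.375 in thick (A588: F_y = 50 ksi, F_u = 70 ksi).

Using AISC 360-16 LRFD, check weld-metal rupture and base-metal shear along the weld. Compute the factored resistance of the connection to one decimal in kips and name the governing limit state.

145.1 kips (weld metal governs)

Weld metal: throat = 0.707×0.375 = 0.26513 in, L = 2×8.6875 = 17.375 in. φR_n = 0.75 × 0.6 × 70 × 0.26513 × 17.375 = 145.1 kips.
Base metal shear (0.375 in plate): yield φR_n = 1.0×0.6×50×0.375×17.375 = 195.5 kips; rupture φR_n = 0.75×0.6×70×0.375×17.375 = 205.2 kips; take 195.5 kips (yield).
Governing: min(145.1, 195.5) = 145.1 kips → weld metal.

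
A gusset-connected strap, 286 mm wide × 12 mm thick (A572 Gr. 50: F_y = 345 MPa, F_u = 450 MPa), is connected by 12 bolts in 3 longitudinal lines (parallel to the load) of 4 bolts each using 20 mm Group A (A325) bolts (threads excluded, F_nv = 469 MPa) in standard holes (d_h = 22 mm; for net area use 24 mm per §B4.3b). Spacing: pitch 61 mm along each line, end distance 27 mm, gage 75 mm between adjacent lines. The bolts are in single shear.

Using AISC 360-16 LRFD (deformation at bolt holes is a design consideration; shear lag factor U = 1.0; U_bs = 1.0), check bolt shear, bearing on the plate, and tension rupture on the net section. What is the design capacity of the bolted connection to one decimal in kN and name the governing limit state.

Bolt shear: A_b = π(20)²/4 = 314.16 mm². φR_n = 0.75 × 469 × 314.16 × 12 × 1 = 1326.1 kN.
Bearing (12 mm plate, F_u = 450 MPa): end bolts L_c = 27 − 22/2 = 16, R_n = min(1.2×16×12×450, 2.4×20×12×450) = 103.68 kN/bolt; interior L_c = 61 − 22 = 39, R_n = 252.72 kN/bolt. φR_n = 0.75 × (3×103.68 + 9×252.72) = 1939.1 kN.
Tension rupture (net): A_n = (286 − 3×24)×12 = 2568 mm² (U = 1.0, A_e = A_n). φR_n = 0.75 × 450 × 2568 = 866.7 kN.
Governing: min(1326.1, 1939.1, 866.7) = 866.7 kN → net-section rupture.

866.7 kN (net-section rupture governs)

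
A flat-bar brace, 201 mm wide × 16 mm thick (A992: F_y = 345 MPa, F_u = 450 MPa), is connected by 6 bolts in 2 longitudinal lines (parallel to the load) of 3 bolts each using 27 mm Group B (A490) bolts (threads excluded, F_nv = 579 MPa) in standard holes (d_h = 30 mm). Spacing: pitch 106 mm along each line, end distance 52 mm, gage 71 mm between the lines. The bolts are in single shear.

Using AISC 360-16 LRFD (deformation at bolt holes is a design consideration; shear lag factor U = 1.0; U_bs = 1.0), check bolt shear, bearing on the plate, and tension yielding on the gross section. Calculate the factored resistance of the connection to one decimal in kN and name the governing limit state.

Bolt shear: A_b = π(27)²/4 = 572.56 mm². φR_n = 0.75 × 579 × 572.56 × 6 × 1 = 1491.8 kN.
Bearing (16 mm plate, F_u = 450 MPa): end bolts L_c = 52 − 30/2 = 37, R_n = min(1.2×37×16×450, 2.4×27×16×450) = 319.68 kN/bolt; interior L_c = 106 − 30 = 76, R_n = 466.56 kN/bolt. φR_n = 0.75 × (2×319.68 + 4×466.56) = 1879.2 kN.
Tension yield (gross): A_g = 201×16 = 3216 mm². φR_n = 0.90 × 345 × 3216 = 998.6 kN.
Governing: min(1491.8, 1879.2, 998.6) = 998.6 kN → gross-section yield.

998.6 kN (gross-section yield governs)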